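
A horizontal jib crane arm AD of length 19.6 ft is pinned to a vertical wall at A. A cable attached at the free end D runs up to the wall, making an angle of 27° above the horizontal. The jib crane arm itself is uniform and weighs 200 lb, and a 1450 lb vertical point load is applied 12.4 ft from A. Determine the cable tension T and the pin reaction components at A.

ΣM about A: T·sin27°·19.6 − 200·9.8 − 1450·12.4 = 0 → T = 19940/(19.6·0.45399) = 2240.9 ≈ 2241 lb.
ΣF_x = 0: A_x − T·cos27° = 0 → A_x = 2240.9 × 0.891007 = 1997 lb.
ΣF_y = 0: A_y + T·sin27° − 200 − 1450 = 0 → A_y = 1650 − 2240.9 × 0.45399 = 632.7 lb.

T = 2241 lb, A_x = 1997 lb, A_y = 632.7 lb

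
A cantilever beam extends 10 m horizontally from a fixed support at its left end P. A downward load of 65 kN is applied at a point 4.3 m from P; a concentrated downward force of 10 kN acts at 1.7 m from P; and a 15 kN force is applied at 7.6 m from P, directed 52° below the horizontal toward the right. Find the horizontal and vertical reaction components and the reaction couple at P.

P_x = -9.235 kN, P_y = 86.82 kN, M_P = 386.3 kN·m

ΣF_x = 0: P_x + 15·cos52° = 0 → P_x = -9.235 kN.
ΣF_y = 0: P_y − 65 − 10 − 15·sin52° = 0 → P_y = 86.82 kN.
ΣM about P: M_P − 65·4.3 − 10·1.7 − 15·sin52°·7.6 = 0 → M_P = 386.3 kN·m.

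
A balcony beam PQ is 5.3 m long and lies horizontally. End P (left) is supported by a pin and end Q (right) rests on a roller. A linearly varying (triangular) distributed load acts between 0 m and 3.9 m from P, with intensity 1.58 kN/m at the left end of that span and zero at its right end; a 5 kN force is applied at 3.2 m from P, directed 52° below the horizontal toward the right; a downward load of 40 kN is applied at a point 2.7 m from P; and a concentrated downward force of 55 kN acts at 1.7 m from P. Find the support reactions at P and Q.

P_x = -3.078 kN, P_y = 60.87 kN, Q_y = 41.15 kN

Resultant of the triangular load: ½ × 1.58 × 3.9 = 3.081 kN, acting at 1.3 m from P (one-third of the span from the peak).
Taking moments about P: Q_y·5.3 − (½·1.58·3.9)·1.3 − 5·sin52°·3.2 − 40·2.7 − 55·1.7 = 0 → Q_y = 218.113/5.3 = 41.1534 ≈ 41.15 kN.
ΣF_y = 0: P_y + 41.1534 − ½·1.58·3.9 − 5·sin52° − 40 − 55 = 0 → P_y = 60.87 kN.
ΣF_x = 0: P_x + 5·cos52° = 0 → P_x = -3.078 kN.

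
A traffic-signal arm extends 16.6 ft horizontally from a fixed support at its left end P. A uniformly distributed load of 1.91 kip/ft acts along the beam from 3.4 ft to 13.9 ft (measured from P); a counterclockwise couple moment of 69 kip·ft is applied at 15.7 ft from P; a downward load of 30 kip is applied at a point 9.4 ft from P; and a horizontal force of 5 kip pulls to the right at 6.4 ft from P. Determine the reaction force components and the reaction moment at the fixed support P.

Resultant of the distributed load: 1.91 × 10.5 = 20.055 kip at 8.65 ft from P.
ΣF_x = 0: P_x + 5 = 0 → P_x = -5.000 kip.
ΣF_y = 0: P_y − 1.91·10.5 − 30 = 0 → P_y = 50.05 kip.
ΣM about P: M_P − (1.91·10.5)·8.65 + 69 − 30·9.4 = 0 → M_P = 386.5 kip·ft.

P_x = -5.000 kip, P_y = 50.05 kip, M_P = 386.5 kip·ft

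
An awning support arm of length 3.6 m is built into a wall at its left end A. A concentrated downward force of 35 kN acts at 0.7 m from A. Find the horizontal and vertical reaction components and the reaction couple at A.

A_x = 0, A_y = 35.00 kN, M_A = 24.50 kN·m

ΣF_x = 0: A_x = 0.
ΣF_y = 0: A_y − 35 = 0 → A_y = 35.00 kN.
ΣM about A: M_A − 35·0.7 = 0 → M_A = 24.50 kN·m.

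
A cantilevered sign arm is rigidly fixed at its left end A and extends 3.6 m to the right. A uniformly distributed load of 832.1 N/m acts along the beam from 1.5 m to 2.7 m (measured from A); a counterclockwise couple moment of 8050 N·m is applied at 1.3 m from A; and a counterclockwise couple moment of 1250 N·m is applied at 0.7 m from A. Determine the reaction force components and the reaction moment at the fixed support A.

Resultant of the distributed load: 832.1 × 1.2 = 998.52 N at 2.1 m from A.
ΣF_x = 0: A_x = 0.
ΣF_y = 0: A_y − 832.1·1.2 = 0 → A_y = 998.5 N.
ΣM about A: M_A − (832.1·1.2)·2.1 + 8050 + 1250 = 0 → M_A = -7203 N·m.

A_x = 0, A_y = 998.5 N, M_A = -7203 N·m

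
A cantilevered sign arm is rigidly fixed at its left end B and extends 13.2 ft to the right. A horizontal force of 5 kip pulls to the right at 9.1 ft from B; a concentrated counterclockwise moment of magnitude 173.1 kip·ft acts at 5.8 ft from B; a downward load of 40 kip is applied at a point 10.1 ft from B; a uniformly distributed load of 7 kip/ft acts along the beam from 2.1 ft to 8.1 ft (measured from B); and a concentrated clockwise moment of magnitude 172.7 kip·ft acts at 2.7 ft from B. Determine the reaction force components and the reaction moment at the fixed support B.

B_x = -5.000 kip, B_y = 82.00 kip, M_B = 617.8 kip·ft

Resultant of the distributed load: 7 × 6 = 42 kip at 5.1 ft from B.
ΣF_x = 0: B_x + 5 = 0 → B_x = -5.000 kip.
ΣF_y = 0: B_y − 40 − 7·6 = 0 → B_y = 82.00 kip.
ΣM about B: M_B + 173.1 − 40·10.1 − (7·6)·5.1 − 172.7 = 0 → M_B = 617.8 kip·ft.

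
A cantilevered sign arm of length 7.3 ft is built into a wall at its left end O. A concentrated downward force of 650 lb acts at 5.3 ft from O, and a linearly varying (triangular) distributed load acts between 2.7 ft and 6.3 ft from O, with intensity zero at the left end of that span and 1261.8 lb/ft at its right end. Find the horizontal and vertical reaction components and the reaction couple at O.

O_x = 0, O_y = 2921 lb, M_O = 15030 lb·ft

Resultant of the triangular load: ½ × 1261.8 × 3.6 = 2271.24 lb, acting at 5.1 ft from O (one-third of the span from the peak).
ΣF_x = 0: O_x = 0.
ΣF_y = 0: O_y − 650 − ½·1261.8·3.6 = 0 → O_y = 2921 lb.
ΣM about O: M_O − 650·5.3 − (½·1261.8·3.6)·5.1 = 0 → M_O = 15030 lb·ft.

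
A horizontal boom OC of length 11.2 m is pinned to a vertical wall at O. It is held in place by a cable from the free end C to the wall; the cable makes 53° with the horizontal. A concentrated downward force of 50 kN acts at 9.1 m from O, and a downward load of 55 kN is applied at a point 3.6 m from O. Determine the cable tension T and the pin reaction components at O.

ΣM about O: T·sin53°·11.2 − 50·9.1 − 55·3.6 = 0 → T = 653/(11.2·0.798636) = 73.0039 ≈ 73.00 kN.
ΣF_x = 0: O_x − T·cos53° = 0 → O_x = 73.0039 × 0.601815 = 43.93 kN.
ΣF_y = 0: O_y + T·sin53° − 50 − 55 = 0 → O_y = 105 − 73.0039 × 0.798636 = 46.70 kN.

T = 73.00 kN, O_x = 43.93 kN, O_y = 46.70 kN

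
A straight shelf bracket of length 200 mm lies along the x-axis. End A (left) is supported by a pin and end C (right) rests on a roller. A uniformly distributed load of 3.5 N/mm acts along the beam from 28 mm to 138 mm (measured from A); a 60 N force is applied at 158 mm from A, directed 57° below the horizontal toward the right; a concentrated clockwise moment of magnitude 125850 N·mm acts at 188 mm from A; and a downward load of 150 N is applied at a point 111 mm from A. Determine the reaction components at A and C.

Resultant of the distributed load: 3.5 × 110 = 385 N at 83 mm from A.
ΣM about A: C_y·200 − (3.5·110)·83 − 60·sin57°·158 − 125850 − 150·111 = 0 → C_y = 182406/200 = 912.03 ≈ 912.0 N.
ΣF_y = 0: A_y + 912.03 − 3.5·110 − 60·sin57° − 150 = 0 → A_y = -326.7 N.
ΣF_x = 0: A_x + 60·cos57° = 0 → A_x = -32.68 N.

A_x = -32.68 N, A_y = -326.7 N, C_y = 912.0 N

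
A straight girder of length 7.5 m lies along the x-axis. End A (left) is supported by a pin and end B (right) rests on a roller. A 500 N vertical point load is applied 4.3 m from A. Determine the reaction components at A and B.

A_x = 0, A_y = 213.3 N, B_y = 286.7 N

Taking moments about A: B_y·7.5 − 500·4.3 = 0 → B_y = 2150/7.5 = 286.667 ≈ 286.7 N.
ΣF_y = 0: A_y + 286.667 − 500 = 0 → A_y = 213.3 N.
ΣF_x = 0: no horizontal applied forces, so A_x = 0.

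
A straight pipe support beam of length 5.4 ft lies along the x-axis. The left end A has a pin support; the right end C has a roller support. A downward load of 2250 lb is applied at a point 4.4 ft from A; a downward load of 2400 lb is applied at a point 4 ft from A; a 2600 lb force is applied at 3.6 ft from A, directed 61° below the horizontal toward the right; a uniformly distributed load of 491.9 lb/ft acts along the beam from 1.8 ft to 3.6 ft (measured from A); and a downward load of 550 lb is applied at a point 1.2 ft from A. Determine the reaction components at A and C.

A_x = -1261 lb, A_y = 2667 lb, C_y = 5692 lb

Resultant of the distributed load: 491.9 × 1.8 = 885.42 lb at 2.7 ft from A.
Taking moments about A: C_y·5.4 − 2250·4.4 − 2400·4 − 2600·sin61°·3.6 − (491.9·1.8)·2.7 − 550·1.2 = 0 → C_y = 30737.1/5.4 = 5692.06 ≈ 5692 lb.
ΣF_y = 0: A_y + 5692.06 − 2250 − 2400 − 2600·sin61° − 491.9·1.8 − 550 = 0 → A_y = 2667 lb.
ΣF_x = 0: A_x + 2600·cos61° = 0 → A_x = -1261 lb.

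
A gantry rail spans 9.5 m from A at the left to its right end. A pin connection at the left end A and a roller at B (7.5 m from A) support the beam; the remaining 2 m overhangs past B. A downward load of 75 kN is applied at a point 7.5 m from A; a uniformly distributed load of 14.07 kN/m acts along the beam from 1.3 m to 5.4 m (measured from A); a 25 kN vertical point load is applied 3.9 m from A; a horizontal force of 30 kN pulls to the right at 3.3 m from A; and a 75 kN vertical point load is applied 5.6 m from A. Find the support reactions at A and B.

Resultant of the distributed load: 14.07 × 4.1 = 57.687 kN at 3.35 m from A.
Moments about A: B_y·7.5 − 75·7.5 − (14.07·4.1)·3.35 − 25·3.9 − 75·5.6 = 0 → B_y = 1273.25145/7.5 = 169.767 ≈ 169.8 kN.
ΣF_y = 0: A_y + 169.767 − 75 − 14.07·4.1 − 25 − 75 = 0 → A_y = 62.92 kN.
ΣF_x = 0: A_x + 30 = 0 → A_x = -30.00 kN.

A_x = -30.00 kN, A_y = 62.92 kN, B_y = 169.8 kN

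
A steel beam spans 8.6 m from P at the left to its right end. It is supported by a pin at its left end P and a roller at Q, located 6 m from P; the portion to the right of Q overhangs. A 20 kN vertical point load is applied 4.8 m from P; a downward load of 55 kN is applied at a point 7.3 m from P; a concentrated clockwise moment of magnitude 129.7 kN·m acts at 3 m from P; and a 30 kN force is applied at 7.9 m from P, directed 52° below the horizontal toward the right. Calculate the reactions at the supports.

P_x = -18.47 kN, P_y = -37.02 kN, Q_y = 135.7 kN

Taking moments about P: Q_y·6 − 20·4.8 − 55·7.3 − 129.7 − 30·sin52°·7.9 = 0 → Q_y = 813.959/6 = 135.66 ≈ 135.7 kN.
ΣF_y = 0: P_y + 135.66 − 20 − 55 − 30·sin52° = 0 → P_y = -37.02 kN.
ΣF_x = 0: P_x + 30·cos52° = 0 → P_x = -18.47 kN.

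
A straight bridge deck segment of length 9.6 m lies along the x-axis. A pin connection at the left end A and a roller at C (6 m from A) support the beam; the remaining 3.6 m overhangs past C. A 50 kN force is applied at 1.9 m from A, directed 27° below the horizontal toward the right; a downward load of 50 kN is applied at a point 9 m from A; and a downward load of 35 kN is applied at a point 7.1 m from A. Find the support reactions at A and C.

Moments about A: C_y·6 − 50·sin27°·1.9 − 50·9 − 35·7.1 = 0 → C_y = 741.629/6 = 123.605 ≈ 123.6 kN.
ΣF_y = 0: A_y + 123.605 − 50·sin27° − 50 − 35 = 0 → A_y = -15.91 kN.
ΣF_x = 0: A_x + 50·cos27° = 0 → A_x = -44.55 kN.

A_x = -44.55 kN, A_y = -15.91 kN, C_y = 123.6 kN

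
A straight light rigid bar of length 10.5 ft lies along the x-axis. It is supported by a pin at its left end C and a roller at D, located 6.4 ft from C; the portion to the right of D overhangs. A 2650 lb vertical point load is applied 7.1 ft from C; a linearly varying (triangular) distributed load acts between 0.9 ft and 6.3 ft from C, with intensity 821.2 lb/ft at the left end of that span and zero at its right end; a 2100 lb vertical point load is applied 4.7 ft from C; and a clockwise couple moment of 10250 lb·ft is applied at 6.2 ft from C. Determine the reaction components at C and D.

Resultant of the triangular load: ½ × 821.2 × 5.4 = 2217.24 lb, acting at 2.7 ft from C (one-third of the span from the peak).
Taking moments about C: D_y·6.4 − 2650·7.1 − (½·821.2·5.4)·2.7 − 2100·4.7 − 10250 = 0 → D_y = 44921.548/6.4 = 7018.99 ≈ 7019 lb.
ΣF_y = 0: C_y + 7018.99 − 2650 − ½·821.2·5.4 − 2100 = 0 → C_y = -51.75 lb.
ΣF_x = 0: no horizontal applied forces, so C_x = 0.

C_x = 0, C_y = -51.75 lb, D_y = 7019 lb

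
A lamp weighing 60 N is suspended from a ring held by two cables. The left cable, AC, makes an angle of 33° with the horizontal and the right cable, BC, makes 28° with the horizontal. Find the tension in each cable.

ΣF_x = 0: −T_AC·cos33° + T_BC·cos28° = 0 → T_BC = 0.949853·T_AC.
ΣF_y = 0: T_AC·sin33° + T_BC·sin28° = 60.
Substitute: T_AC·(0.544639 + 0.949853·0.469472) = 60 → T_AC = 60.5713 ≈ 60.57 N.
Then T_BC = 0.949853 × 60.5713 = 57.53 N.

T_AC = 60.57 N, T_BC = 57.53 N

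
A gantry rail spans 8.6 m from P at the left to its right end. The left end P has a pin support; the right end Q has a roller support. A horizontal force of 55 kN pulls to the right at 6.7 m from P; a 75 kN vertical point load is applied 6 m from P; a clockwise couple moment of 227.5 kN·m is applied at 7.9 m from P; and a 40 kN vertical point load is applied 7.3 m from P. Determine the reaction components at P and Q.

Moments about P: Q_y·8.6 − 75·6 − 227.5 − 40·7.3 = 0 → Q_y = 969.5/8.6 = 112.733 ≈ 112.7 kN.
ΣF_y = 0: P_y + 112.733 − 75 − 40 = 0 → P_y = 2.267 kN.
ΣF_x = 0: P_x + 55 = 0 → P_x = -55.00 kN.

P_x = -55.00 kN, P_y = 2.267 kN, Q_y = 112.7 kN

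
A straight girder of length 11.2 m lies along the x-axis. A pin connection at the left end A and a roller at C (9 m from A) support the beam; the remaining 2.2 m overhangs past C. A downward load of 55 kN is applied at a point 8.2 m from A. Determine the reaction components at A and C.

A_x = 0, A_y = 4.889 kN, C_y = 50.11 kN

Taking moments about A: C_y·9 − 55·8.2 = 0 → C_y = 451/9 = 50.1111 ≈ 50.11 kN.
ΣF_y = 0: A_y + 50.1111 − 55 = 0 → A_y = 4.889 kN.
ΣF_x = 0: no horizontal applied forces, so A_x = 0.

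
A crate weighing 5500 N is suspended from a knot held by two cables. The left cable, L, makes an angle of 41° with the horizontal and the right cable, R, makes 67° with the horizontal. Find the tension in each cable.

T_L = 2260 N, T_R = 4365 N

ΣF_x = 0: −T_L·cos41° + T_R·cos67° = 0 → T_R = 1.93153·T_L.
ΣF_y = 0: T_L·sin41° + T_R·sin67° = 5500.
Substitute: T_L·(0.656059 + 1.93153·0.920505) = 5500 → T_L = 2259.62 ≈ 2260 N.
Then T_R = 1.93153 × 2259.62 = 4365 N.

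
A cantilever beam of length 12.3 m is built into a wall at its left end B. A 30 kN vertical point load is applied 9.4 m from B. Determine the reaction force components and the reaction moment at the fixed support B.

B_x = 0, B_y = 30.00 kN, M_B = 282.0 kN·m

ΣF_x = 0: B_x = 0.
ΣF_y = 0: B_y − 30 = 0 → B_y = 30.00 kN.
ΣM about B: M_B − 30·9.4 = 0 → M_B = 282.0 kN·m.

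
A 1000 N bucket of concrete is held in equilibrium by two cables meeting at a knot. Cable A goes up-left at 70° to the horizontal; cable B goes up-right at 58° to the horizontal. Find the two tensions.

T_A = 672.5 N, T_B = 434.0 N

ΣF_x = 0: −T_A·cos70° + T_B·cos58° = 0 → T_B = 0.645419·T_A.
ΣF_y = 0: T_A·sin70° + T_B·sin58° = 1000.
Substitute: T_A·(0.939693 + 0.645419·0.848048) = 1000 → T_A = 672.477 ≈ 672.5 N.
Then T_B = 0.645419 × 672.477 = 434.0 N.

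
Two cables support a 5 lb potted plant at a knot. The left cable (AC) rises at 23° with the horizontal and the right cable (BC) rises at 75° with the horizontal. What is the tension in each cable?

ΣF_x = 0: −T_AC·cos23° + T_BC·cos75° = 0 → T_BC = 3.55656·T_AC.
ΣF_y = 0: T_AC·sin23° + T_BC·sin75° = 5.
Substitute: T_AC·(0.390731 + 3.55656·0.965926) = 5 → T_AC = 1.30681 ≈ 1.307 lb.
Then T_BC = 3.55656 × 1.30681 = 4.648 lb.

T_AC = 1.307 lb, T_BC = 4.648 lb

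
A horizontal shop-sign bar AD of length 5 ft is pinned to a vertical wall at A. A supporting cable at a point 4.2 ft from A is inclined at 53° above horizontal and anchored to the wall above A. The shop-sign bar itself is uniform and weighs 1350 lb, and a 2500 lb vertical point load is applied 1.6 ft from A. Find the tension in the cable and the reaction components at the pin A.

T = 2199 lb, A_x = 1323 lb, A_y = 2094 lb

ΣM about A: T·sin53°·4.2 − 1350·2.5 − 2500·1.6 = 0 → T = 7375/(4.2·0.798636) = 2198.69 ≈ 2199 lb.
ΣF_x = 0: A_x − T·cos53° = 0 → A_x = 2198.69 × 0.601815 = 1323 lb.
ΣF_y = 0: A_y + T·sin53° − 1350 − 2500 = 0 → A_y = 3850 − 2198.69 × 0.798636 = 2094 lb.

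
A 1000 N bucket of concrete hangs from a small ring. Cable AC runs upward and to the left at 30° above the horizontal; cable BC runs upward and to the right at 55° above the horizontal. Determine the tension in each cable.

ΣF_x = 0: −T_AC·cos30° + T_BC·cos55° = 0 → T_BC = 1.50987·T_AC.
ΣF_y = 0: T_AC·sin30° + T_BC·sin55° = 1000.
Substitute: T_AC·(0.5 + 1.50987·0.819152) = 1000 → T_AC = 575.767 ≈ 575.8 N.
Then T_BC = 1.50987 × 575.767 = 869.3 N.

T_AC = 575.8 N, T_BC = 869.3 N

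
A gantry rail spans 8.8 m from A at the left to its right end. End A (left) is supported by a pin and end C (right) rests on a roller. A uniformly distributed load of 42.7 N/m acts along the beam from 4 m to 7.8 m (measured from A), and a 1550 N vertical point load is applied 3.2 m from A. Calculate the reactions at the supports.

Resultant of the distributed load: 42.7 × 3.8 = 162.26 N at 5.9 m from A.
Taking moments about A: C_y·8.8 − (42.7·3.8)·5.9 − 1550·3.2 = 0 → C_y = 5917.334/8.8 = 672.424 ≈ 672.4 N.
ΣF_y = 0: A_y + 672.424 − 42.7·3.8 − 1550 = 0 → A_y = 1040 N.
ΣF_x = 0: no horizontal applied forces, so A_x = 0.

A_x = 0, A_y = 1040 N, C_y = 672.4 N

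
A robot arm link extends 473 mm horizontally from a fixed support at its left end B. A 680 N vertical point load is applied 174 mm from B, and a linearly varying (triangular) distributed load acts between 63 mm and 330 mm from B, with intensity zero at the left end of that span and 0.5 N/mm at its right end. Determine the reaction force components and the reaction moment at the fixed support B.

B_x = 0, B_y = 746.8 N, M_B = 134400 N·mm

Resultant of the triangular load: ½ × 0.5 × 267 = 66.75 N, acting at 241 mm from B (one-third of the span from the peak).
ΣF_x = 0: B_x = 0.
ΣF_y = 0: B_y − 680 − ½·0.5·267 = 0 → B_y = 746.8 N.
ΣM about B: M_B − 680·174 − (½·0.5·267)·241 = 0 → M_B = 134400 N·mm.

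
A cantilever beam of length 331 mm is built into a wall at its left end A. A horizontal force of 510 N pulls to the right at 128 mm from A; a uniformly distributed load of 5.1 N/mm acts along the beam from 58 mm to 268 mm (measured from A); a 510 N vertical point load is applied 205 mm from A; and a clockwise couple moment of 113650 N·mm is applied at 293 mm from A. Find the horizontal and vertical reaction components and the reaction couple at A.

A_x = -510.0 N, A_y = 1581 N, M_A = 392800 N·mm

Resultant of the distributed load: 5.1 × 210 = 1071 N at 163 mm from A.
ΣF_x = 0: A_x + 510 = 0 → A_x = -510.0 N.
ΣF_y = 0: A_y − 5.1·210 − 510 = 0 → A_y = 1581 N.
ΣM about A: M_A − (5.1·210)·163 − 510·205 − 113650 = 0 → M_A = 392800 N·mm.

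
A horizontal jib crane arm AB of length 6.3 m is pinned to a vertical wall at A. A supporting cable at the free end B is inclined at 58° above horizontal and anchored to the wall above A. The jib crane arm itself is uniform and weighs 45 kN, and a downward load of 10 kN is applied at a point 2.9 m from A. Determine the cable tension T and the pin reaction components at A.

ΣM about A: T·sin58°·6.3 − 45·3.15 − 10·2.9 = 0 → T = 170.75/(6.3·0.848048) = 31.9595 ≈ 31.96 kN.
ΣF_x = 0: A_x − T·cos58° = 0 → A_x = 31.9595 × 0.529919 = 16.94 kN.
ΣF_y = 0: A_y + T·sin58° − 45 − 10 = 0 → A_y = 55 − 31.9595 × 0.848048 = 27.90 kN.

T = 31.96 kN, A_x = 16.94 kN, A_y = 27.90 kN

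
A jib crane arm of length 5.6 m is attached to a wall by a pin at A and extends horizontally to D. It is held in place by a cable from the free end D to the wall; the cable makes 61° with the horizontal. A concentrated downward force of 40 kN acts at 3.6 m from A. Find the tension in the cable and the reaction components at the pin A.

T = 29.40 kN, A_x = 14.25 kN, A_y = 14.29 kN

ΣM about A: T·sin61°·5.6 − 40·3.6 = 0 → T = 144/(5.6·0.87462) = 29.4005 ≈ 29.40 kN.
ΣF_x = 0: A_x − T·cos61° = 0 → A_x = 29.4005 × 0.48481 = 14.25 kN.
ΣF_y = 0: A_y + T·sin61° − 40 = 0 → A_y = 40 − 29.4005 × 0.87462 = 14.29 kN.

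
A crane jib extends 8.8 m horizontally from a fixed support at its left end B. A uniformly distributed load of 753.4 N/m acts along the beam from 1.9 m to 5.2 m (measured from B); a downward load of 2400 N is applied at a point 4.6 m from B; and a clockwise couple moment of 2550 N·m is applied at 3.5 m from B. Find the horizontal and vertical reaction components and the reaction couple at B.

Resultant of the distributed load: 753.4 × 3.3 = 2486.22 N at 3.55 m from B.
ΣF_x = 0: B_x = 0.
ΣF_y = 0: B_y − 753.4·3.3 − 2400 = 0 → B_y = 4886 N.
ΣM about B: M_B − (753.4·3.3)·3.55 − 2400·4.6 − 2550 = 0 → M_B = 22420 N·m.

B_x = 0, B_y = 4886 N, M_B = 22420 N·m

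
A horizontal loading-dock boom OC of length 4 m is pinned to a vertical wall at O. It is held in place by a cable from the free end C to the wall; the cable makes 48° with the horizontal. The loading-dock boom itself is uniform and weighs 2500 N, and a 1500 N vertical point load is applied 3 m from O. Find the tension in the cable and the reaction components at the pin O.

ΣM about O: T·sin48°·4 − 2500·2 − 1500·3 = 0 → T = 9500/(4·0.743145) = 3195.88 ≈ 3196 N.
ΣF_x = 0: O_x − T·cos48° = 0 → O_x = 3195.88 × 0.669131 = 2138 N.
ΣF_y = 0: O_y + T·sin48° − 2500 − 1500 = 0 → O_y = 4000 − 3195.88 × 0.743145 = 1625 N.

T = 3196 N, O_x = 2138 N, O_y = 1625 N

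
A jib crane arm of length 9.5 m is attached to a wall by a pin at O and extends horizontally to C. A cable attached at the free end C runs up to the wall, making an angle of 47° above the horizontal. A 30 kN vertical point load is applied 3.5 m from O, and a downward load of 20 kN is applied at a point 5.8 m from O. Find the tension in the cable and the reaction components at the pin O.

ΣM about O: T·sin47°·9.5 − 30·3.5 − 20·5.8 = 0 → T = 221/(9.5·0.731354) = 31.8083 ≈ 31.81 kN.
ΣF_x = 0: O_x − T·cos47° = 0 → O_x = 31.8083 × 0.681998 = 21.69 kN.
ΣF_y = 0: O_y + T·sin47° − 30 − 20 = 0 → O_y = 50 − 31.8083 × 0.731354 = 26.74 kN.

T = 31.81 kN, O_x = 21.69 kN, O_y = 26.74 kN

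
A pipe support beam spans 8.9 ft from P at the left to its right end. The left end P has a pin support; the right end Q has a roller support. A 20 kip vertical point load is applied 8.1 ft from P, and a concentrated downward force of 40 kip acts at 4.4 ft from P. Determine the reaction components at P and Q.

P_x = 0, P_y = 22.02 kip, Q_y = 37.98 kip

Taking moments about P: Q_y·8.9 − 20·8.1 − 40·4.4 = 0 → Q_y = 338/8.9 = 37.9775 ≈ 37.98 kip.
ΣF_y = 0: P_y + 37.9775 − 20 − 40 = 0 → P_y = 22.02 kip.
ΣF_x = 0: no horizontal applied forces, so P_x = 0.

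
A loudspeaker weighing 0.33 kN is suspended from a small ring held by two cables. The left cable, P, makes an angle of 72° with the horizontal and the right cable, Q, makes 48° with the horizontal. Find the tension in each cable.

T_P = 0.2550 kN, T_Q = 0.1178 kN

ΣF_x = 0: −T_P·cos72° + T_Q·cos48° = 0 → T_Q = 0.461819·T_P.
ΣF_y = 0: T_P·sin72° + T_Q·sin48° = 0.33.
Substitute: T_P·(0.951057 + 0.461819·0.743145) = 0.33 → T_P = 0.254973 ≈ 0.2550 kN.
Then T_Q = 0.461819 × 0.254973 = 0.1178 kN.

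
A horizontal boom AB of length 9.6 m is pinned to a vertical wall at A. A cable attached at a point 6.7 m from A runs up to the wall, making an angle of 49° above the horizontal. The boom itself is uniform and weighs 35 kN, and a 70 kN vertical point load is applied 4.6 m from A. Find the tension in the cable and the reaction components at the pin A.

ΣM about A: T·sin49°·6.7 − 35·4.8 − 70·4.6 = 0 → T = 490/(6.7·0.75471) = 96.9039 ≈ 96.90 kN.
ΣF_x = 0: A_x − T·cos49° = 0 → A_x = 96.9039 × 0.656059 = 63.57 kN.
ΣF_y = 0: A_y + T·sin49° − 35 − 70 = 0 → A_y = 105 − 96.9039 × 0.75471 = 31.87 kN.

T = 96.90 kN, A_x = 63.57 kN, A_y = 31.87 kN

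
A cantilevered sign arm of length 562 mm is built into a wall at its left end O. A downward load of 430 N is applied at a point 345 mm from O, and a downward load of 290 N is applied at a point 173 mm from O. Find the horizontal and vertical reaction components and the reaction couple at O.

O_x = 0, O_y = 720.0 N, M_O = 198500 N·mm

ΣF_x = 0: O_x = 0.
ΣF_y = 0: O_y − 430 − 290 = 0 → O_y = 720.0 N.
ΣM about O: M_O − 430·345 − 290·173 = 0 → M_O = 198500 N·mm.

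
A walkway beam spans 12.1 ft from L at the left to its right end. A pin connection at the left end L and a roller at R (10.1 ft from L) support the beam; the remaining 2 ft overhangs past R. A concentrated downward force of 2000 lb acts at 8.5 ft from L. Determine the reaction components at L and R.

Moments about L: R_y·10.1 − 2000·8.5 = 0 → R_y = 17000/10.1 = 1683.17 ≈ 1683 lb.
ΣF_y = 0: L_y + 1683.17 − 2000 = 0 → L_y = 316.8 lb.
ΣF_x = 0: no horizontal applied forces, so L_x = 0.

L_x = 0, L_y = 316.8 lb, R_y = 1683 lb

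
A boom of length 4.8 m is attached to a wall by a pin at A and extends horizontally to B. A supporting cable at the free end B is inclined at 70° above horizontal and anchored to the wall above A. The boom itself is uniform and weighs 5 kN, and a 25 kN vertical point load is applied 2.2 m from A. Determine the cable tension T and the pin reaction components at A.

T = 14.85 kN, A_x = 5.080 kN, A_y = 16.04 kN

ΣM about A: T·sin70°·4.8 − 5·2.4 − 25·2.2 = 0 → T = 67/(4.8·0.939693) = 14.8541 ≈ 14.85 kN.
ΣF_x = 0: A_x − T·cos70° = 0 → A_x = 14.8541 × 0.34202 = 5.080 kN.
ΣF_y = 0: A_y + T·sin70° − 5 − 25 = 0 → A_y = 30 − 14.8541 × 0.939693 = 16.04 kN.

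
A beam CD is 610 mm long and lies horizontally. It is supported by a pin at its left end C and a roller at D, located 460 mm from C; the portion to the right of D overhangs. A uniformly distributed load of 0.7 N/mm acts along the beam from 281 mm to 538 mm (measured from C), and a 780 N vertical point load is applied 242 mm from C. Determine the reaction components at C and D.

Resultant of the distributed load: 0.7 × 257 = 179.9 N at 409.5 mm from C.
Moments about C: D_y·460 − (0.7·257)·409.5 − 780·242 = 0 → D_y = 262429.05/460 = 570.498 ≈ 570.5 N.
ΣF_y = 0: C_y + 570.498 − 0.7·257 − 780 = 0 → C_y = 389.4 N.
ΣF_x = 0: no horizontal applied forces, so C_x = 0.

C_x = 0, C_y = 389.4 N, D_y = 570.5 N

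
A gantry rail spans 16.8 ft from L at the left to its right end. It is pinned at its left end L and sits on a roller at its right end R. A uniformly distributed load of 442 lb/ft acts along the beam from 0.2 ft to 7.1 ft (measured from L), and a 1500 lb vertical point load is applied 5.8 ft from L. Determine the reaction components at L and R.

L_x = 0, L_y = 3369 lb, R_y = 1180 lb

Resultant of the distributed load: 442 × 6.9 = 3049.8 lb at 3.65 ft from L.
Taking moments about L: R_y·16.8 − (442·6.9)·3.65 − 1500·5.8 = 0 → R_y = 19831.77/16.8 = 1180.46 ≈ 1180 lb.
ΣF_y = 0: L_y + 1180.46 − 442·6.9 − 1500 = 0 → L_y = 3369 lb.
ΣF_x = 0: no horizontal applied forces, so L_x = 0.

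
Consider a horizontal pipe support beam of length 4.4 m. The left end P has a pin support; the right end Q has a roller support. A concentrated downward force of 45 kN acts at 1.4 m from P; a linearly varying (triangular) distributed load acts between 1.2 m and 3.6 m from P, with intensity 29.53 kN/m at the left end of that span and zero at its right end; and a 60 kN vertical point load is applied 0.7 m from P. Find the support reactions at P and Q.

Resultant of the triangular load: ½ × 29.53 × 2.4 = 35.436 kN, acting at 2 m from P (one-third of the span from the peak).
Moments about P: Q_y·4.4 − 45·1.4 − (½·29.53·2.4)·2 − 60·0.7 = 0 → Q_y = 175.872/4.4 = 39.9709 ≈ 39.97 kN.
ΣF_y = 0: P_y + 39.9709 − 45 − ½·29.53·2.4 − 60 = 0 → P_y = 100.5 kN.
ΣF_x = 0: no horizontal applied forces, so P_x = 0.

P_x = 0, P_y = 100.5 kN, Q_y = 39.97 kN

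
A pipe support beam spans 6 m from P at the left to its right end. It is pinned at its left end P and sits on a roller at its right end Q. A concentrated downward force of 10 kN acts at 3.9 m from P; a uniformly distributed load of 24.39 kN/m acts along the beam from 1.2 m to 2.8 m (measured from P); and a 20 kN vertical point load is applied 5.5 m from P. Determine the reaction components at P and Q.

P_x = 0, P_y = 31.18 kN, Q_y = 37.84 kN

Resultant of the distributed load: 24.39 × 1.6 = 39.024 kN at 2 m from P.
Moments about P: Q_y·6 − 10·3.9 − (24.39·1.6)·2 − 20·5.5 = 0 → Q_y = 227.048/6 = 37.8413 ≈ 37.84 kN.
ΣF_y = 0: P_y + 37.8413 − 10 − 24.39·1.6 − 20 = 0 → P_y = 31.18 kN.
ΣF_x = 0: no horizontal applied forces, so P_x = 0.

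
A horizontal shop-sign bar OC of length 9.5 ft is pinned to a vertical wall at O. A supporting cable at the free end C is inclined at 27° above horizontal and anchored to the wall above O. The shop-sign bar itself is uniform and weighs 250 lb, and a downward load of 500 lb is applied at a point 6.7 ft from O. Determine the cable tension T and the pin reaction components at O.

ΣM about O: T·sin27°·9.5 − 250·4.75 − 500·6.7 = 0 → T = 4537.5/(9.5·0.45399) = 1052.08 ≈ 1052 lb.
ΣF_x = 0: O_x − T·cos27° = 0 → O_x = 1052.08 × 0.891007 = 937.4 lb.
ΣF_y = 0: O_y + T·sin27° − 250 − 500 = 0 → O_y = 750 − 1052.08 × 0.45399 = 272.4 lb.

T = 1052 lb, O_x = 937.4 lb, O_y = 272.4 lb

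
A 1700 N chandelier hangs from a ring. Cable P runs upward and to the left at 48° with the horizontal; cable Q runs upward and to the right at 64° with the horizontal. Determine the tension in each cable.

T_P = 803.8 N, T_Q = 1227 N

ΣF_x = 0: −T_P·cos48° + T_Q·cos64° = 0 → T_Q = 1.5264·T_P.
ΣF_y = 0: T_P·sin48° + T_Q·sin64° = 1700.
Substitute: T_P·(0.743145 + 1.5264·0.898794) = 1700 → T_P = 803.758 ≈ 803.8 N.
Then T_Q = 1.5264 × 803.758 = 1227 N.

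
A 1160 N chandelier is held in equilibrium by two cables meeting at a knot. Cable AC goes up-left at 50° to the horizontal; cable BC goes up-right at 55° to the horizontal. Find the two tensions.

ΣF_x = 0: −T_AC·cos50° + T_BC·cos55° = 0 → T_BC = 1.12067·T_AC.
ΣF_y = 0: T_AC·sin50° + T_BC·sin55° = 1160.
Substitute: T_AC·(0.766044 + 1.12067·0.819152) = 1160 → T_AC = 688.818 ≈ 688.8 N.
Then T_BC = 1.12067 × 688.818 = 771.9 N.

T_AC = 688.8 N, T_BC = 771.9 N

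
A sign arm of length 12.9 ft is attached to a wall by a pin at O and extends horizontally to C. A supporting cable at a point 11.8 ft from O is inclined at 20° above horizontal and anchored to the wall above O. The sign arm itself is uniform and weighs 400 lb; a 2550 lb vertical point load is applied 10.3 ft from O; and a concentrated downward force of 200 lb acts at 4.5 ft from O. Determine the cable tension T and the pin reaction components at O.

ΣM about O: T·sin20°·11.8 − 400·6.45 − 2550·10.3 − 200·4.5 = 0 → T = 29745/(11.8·0.34202) = 7370.22 ≈ 7370 lb.
ΣF_x = 0: O_x − T·cos20° = 0 → O_x = 7370.22 × 0.939693 = 6926 lb.
ΣF_y = 0: O_y + T·sin20° − 400 − 2550 − 200 = 0 → O_y = 3150 − 7370.22 × 0.34202 = 629.2 lb.

T = 7370 lb, O_x = 6926 lb, O_y = 629.2 lb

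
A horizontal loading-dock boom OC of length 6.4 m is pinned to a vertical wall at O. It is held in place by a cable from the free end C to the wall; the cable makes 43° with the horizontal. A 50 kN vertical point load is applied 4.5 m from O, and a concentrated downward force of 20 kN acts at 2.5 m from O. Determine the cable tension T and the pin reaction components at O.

ΣM about O: T·sin43°·6.4 − 50·4.5 − 20·2.5 = 0 → T = 275/(6.4·0.681998) = 63.0042 ≈ 63.00 kN.
ΣF_x = 0: O_x − T·cos43° = 0 → O_x = 63.0042 × 0.731354 = 46.08 kN.
ΣF_y = 0: O_y + T·sin43° − 50 − 20 = 0 → O_y = 70 − 63.0042 × 0.681998 = 27.03 kN.

T = 63.00 kN, O_x = 46.08 kN, O_y = 27.03 kN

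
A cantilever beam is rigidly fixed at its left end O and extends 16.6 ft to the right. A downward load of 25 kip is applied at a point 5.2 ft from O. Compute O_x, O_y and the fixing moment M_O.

ΣF_x = 0: O_x = 0.
ΣF_y = 0: O_y − 25 = 0 → O_y = 25.00 kip.
ΣM about O: M_O − 25·5.2 = 0 → M_O = 130.0 kip·ft.

O_x = 0, O_y = 25.00 kip, M_O = 130.0 kip·ft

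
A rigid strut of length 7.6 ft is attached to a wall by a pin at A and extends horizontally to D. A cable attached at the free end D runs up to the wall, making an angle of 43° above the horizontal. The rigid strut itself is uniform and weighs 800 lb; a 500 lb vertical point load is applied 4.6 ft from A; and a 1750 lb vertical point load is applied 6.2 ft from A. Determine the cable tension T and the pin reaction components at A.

ΣM about A: T·sin43°·7.6 − 800·3.8 − 500·4.6 − 1750·6.2 = 0 → T = 16190/(7.6·0.681998) = 3123.56 ≈ 3124 lb.
ΣF_x = 0: A_x − T·cos43° = 0 → A_x = 3123.56 × 0.731354 = 2284 lb.
ΣF_y = 0: A_y + T·sin43° − 800 − 500 − 1750 = 0 → A_y = 3050 − 3123.56 × 0.681998 = 919.7 lb.

T = 3124 lb, A_x = 2284 lb, A_y = 919.7 lb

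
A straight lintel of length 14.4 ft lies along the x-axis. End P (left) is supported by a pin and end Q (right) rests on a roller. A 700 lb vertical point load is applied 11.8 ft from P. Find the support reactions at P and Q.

ΣM about P: Q_y·14.4 − 700·11.8 = 0 → Q_y = 8260/14.4 = 573.611 ≈ 573.6 lb.
ΣF_y = 0: P_y + 573.611 − 700 = 0 → P_y = 126.4 lb.
ΣF_x = 0: no horizontal applied forces, so P_x = 0.

P_x = 0, P_y = 126.4 lb, Q_y = 573.6 lb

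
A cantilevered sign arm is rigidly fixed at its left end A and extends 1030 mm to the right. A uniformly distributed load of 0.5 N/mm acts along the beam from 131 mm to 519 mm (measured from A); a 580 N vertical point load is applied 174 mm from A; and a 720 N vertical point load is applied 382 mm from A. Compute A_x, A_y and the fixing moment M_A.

A_x = 0, A_y = 1494 N, M_A = 439000 N·mm

Resultant of the distributed load: 0.5 × 388 = 194 N at 325 mm from A.
ΣF_x = 0: A_x = 0.
ΣF_y = 0: A_y − 0.5·388 − 580 − 720 = 0 → A_y = 1494 N.
ΣM about A: M_A − (0.5·388)·325 − 580·174 − 720·382 = 0 → M_A = 439000 N·mm.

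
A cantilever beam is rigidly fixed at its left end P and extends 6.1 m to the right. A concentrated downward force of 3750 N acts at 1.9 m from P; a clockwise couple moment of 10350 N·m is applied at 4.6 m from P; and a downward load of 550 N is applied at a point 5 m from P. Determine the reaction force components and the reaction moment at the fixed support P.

ΣF_x = 0: P_x = 0.
ΣF_y = 0: P_y − 3750 − 550 = 0 → P_y = 4300 N.
ΣM about P: M_P − 3750·1.9 − 10350 − 550·5 = 0 → M_P = 20220 N·m.

P_x = 0, P_y = 4300 N, M_P = 20220 N·m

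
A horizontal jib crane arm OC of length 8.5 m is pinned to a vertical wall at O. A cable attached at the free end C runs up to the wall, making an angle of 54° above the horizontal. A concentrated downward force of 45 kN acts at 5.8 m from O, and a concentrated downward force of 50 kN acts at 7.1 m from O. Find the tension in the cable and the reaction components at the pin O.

ΣM about O: T·sin54°·8.5 − 45·5.8 − 50·7.1 = 0 → T = 616/(8.5·0.809017) = 89.5786 ≈ 89.58 kN.
ΣF_x = 0: O_x − T·cos54° = 0 → O_x = 89.5786 × 0.587785 = 52.65 kN.
ΣF_y = 0: O_y + T·sin54° − 45 − 50 = 0 → O_y = 95 − 89.5786 × 0.809017 = 22.53 kN.

T = 89.58 kN, O_x = 52.65 kN, O_y = 22.53 kN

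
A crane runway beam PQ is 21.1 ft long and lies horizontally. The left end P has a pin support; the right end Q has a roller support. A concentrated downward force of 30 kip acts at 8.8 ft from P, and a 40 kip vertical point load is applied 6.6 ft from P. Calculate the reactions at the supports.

P_x = 0, P_y = 44.98 kip, Q_y = 25.02 kip

Taking moments about P: Q_y·21.1 − 30·8.8 − 40·6.6 = 0 → Q_y = 528/21.1 = 25.0237 ≈ 25.02 kip.
ΣF_y = 0: P_y + 25.0237 − 30 − 40 = 0 → P_y = 44.98 kip.
ΣF_x = 0: no horizontal applied forces, so P_x = 0.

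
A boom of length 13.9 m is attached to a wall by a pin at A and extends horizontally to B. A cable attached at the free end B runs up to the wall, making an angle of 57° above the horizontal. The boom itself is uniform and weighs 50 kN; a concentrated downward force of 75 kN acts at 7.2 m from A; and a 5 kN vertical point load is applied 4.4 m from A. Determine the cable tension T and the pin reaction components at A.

ΣM about A: T·sin57°·13.9 − 50·6.95 − 75·7.2 − 5·4.4 = 0 → T = 909.5/(13.9·0.838671) = 78.0183 ≈ 78.02 kN.
ΣF_x = 0: A_x − T·cos57° = 0 → A_x = 78.0183 × 0.544639 = 42.49 kN.
ΣF_y = 0: A_y + T·sin57° − 50 − 75 − 5 = 0 → A_y = 130 − 78.0183 × 0.838671 = 64.57 kN.

T = 78.02 kN, A_x = 42.49 kN, A_y = 64.57 kN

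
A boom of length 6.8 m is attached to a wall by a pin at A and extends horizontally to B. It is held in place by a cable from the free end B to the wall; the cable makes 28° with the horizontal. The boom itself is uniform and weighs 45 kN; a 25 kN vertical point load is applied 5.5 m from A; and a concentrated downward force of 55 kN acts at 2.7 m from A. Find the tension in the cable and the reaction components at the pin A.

ΣM about A: T·sin28°·6.8 − 45·3.4 − 25·5.5 − 55·2.7 = 0 → T = 439/(6.8·0.469472) = 137.514 ≈ 137.5 kN.
ΣF_x = 0: A_x − T·cos28° = 0 → A_x = 137.514 × 0.882948 = 121.4 kN.
ΣF_y = 0: A_y + T·sin28° − 45 − 25 − 55 = 0 → A_y = 125 − 137.514 × 0.469472 = 60.44 kN.

T = 137.5 kN, A_x = 121.4 kN, A_y = 60.44 kN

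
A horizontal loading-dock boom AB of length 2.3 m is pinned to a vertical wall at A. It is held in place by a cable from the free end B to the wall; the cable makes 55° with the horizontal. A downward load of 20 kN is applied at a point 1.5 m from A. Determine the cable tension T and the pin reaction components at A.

ΣM about A: T·sin55°·2.3 − 20·1.5 = 0 → T = 30/(2.3·0.819152) = 15.9231 ≈ 15.92 kN.
ΣF_x = 0: A_x − T·cos55° = 0 → A_x = 15.9231 × 0.573576 = 9.133 kN.
ΣF_y = 0: A_y + T·sin55° − 20 = 0 → A_y = 20 − 15.9231 × 0.819152 = 6.957 kN.

T = 15.92 kN, A_x = 9.133 kN, A_y = 6.957 kN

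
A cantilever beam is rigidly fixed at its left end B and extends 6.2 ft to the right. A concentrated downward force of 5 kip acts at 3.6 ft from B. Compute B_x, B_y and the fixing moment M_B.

ΣF_x = 0: B_x = 0.
ΣF_y = 0: B_y − 5 = 0 → B_y = 5.000 kip.
ΣM about B: M_B − 5·3.6 = 0 → M_B = 18.00 kip·ft.

B_x = 0, B_y = 5.000 kip, M_B = 18.00 kip·ft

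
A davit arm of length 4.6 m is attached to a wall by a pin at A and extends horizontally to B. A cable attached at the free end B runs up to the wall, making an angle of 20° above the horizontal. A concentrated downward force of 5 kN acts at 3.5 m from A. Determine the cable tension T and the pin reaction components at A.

ΣM about A: T·sin20°·4.6 − 5·3.5 = 0 → T = 17.5/(4.6·0.34202) = 11.1232 ≈ 11.12 kN.
ΣF_x = 0: A_x − T·cos20° = 0 → A_x = 11.1232 × 0.939693 = 10.45 kN.
ΣF_y = 0: A_y + T·sin20° − 5 = 0 → A_y = 5 − 11.1232 × 0.34202 = 1.196 kN.

T = 11.12 kN, A_x = 10.45 kN, A_y = 1.196 kN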